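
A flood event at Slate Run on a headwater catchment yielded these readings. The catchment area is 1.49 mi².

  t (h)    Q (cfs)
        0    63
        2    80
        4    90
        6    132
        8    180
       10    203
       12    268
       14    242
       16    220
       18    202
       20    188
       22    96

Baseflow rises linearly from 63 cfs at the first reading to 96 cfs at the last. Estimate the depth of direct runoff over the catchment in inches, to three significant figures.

Direct runoff: 0.00, 14.00, 21.00, 60.00, 105.00, 125.00, 187.00, 158.00, 133.00, 112.00, 95.00, 0.00 cfs; ΣQ_DR = 1010 cfs.
V = ΣQ_DR · Δt = 1010 × 7200 s = 7.272 × 10^6 ft³.
Over A = 1.49 mi², depth = V / A = 2.10 in.

d ≈ 2.10 in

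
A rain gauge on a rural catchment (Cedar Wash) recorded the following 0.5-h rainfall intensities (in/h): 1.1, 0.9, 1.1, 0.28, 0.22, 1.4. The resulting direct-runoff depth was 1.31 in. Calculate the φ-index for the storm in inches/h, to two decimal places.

φ ≈ 0.47 in/h

Only the 4 blocks with intensity above φ contribute runoff: 1.1, 0.9, 1.1, 1.4 in/h.
Σ(I−φ)·Δt = d  ⇒  (1.1+0.9+1.1+1.4 − 4φ)·0.5 = 1.31
φ = (4.500 − 1.31/0.5) / 4 = 0.47 in/h.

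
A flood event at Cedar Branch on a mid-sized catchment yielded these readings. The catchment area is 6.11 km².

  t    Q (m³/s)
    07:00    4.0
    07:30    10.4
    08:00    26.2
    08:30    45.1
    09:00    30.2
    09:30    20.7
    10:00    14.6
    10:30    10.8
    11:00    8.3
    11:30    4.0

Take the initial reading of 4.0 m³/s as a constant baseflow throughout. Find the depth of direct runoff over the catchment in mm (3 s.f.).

Direct runoff: 0.0, 6.4, 22.2, 41.1, 26.2, 16.7, 10.6, 6.8, 4.3, 0.0 m³/s; ΣQ_DR = 134.3 m³/s.
V = ΣQ_DR · Δt = 134.3 × 1800 s = 2.417 × 10^5 m³.
Over A = 6.11 km², depth = V / A = 39.6 mm.

d ≈ 39.6 mm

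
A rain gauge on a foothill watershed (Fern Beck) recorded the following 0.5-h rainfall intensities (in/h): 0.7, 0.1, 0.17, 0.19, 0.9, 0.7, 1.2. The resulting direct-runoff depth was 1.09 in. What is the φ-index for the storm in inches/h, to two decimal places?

φ ≈ 0.33 in/h

Only the 4 blocks with intensity above φ contribute runoff: 0.7, 0.9, 0.7, 1.2 in/h.
Σ(I−φ)·Δt = d  ⇒  (0.7+0.9+0.7+1.2 − 4φ)·0.5 = 1.09
φ = (3.500 − 1.09/0.5) / 4 = 0.33 in/h.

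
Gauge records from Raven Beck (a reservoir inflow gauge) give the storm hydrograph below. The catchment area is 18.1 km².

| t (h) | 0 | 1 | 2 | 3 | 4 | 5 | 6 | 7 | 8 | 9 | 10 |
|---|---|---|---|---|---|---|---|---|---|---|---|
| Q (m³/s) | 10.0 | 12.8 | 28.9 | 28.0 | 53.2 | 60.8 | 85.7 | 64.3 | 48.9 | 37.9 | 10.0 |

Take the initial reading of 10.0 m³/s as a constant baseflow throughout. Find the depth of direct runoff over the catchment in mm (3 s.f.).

Direct runoff: 0.0, 2.8, 18.9, 18.0, 43.2, 50.8, 75.7, 54.3, 38.9, 27.9, 0.0 m³/s; ΣQ_DR = 330.5 m³/s.
V = ΣQ_DR · Δt = 330.5 × 3600 s = 1.190 × 10^6 m³.
Over A = 18.1 km², depth = V / A = 65.7 mm.

d ≈ 65.7 mm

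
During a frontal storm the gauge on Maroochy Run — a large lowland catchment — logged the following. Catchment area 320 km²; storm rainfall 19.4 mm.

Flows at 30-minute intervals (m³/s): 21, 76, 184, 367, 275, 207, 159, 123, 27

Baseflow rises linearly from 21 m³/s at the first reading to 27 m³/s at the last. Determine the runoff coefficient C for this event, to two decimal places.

ΣQ_DR = 1223 m³/s; V = ΣQ_DR·Δt = 2.201 × 10^6 m³.
Runoff depth d = V / A = 6.879 mm.
C = d / P = 6.879 / 19.4 = 0.35.

C ≈ 0.35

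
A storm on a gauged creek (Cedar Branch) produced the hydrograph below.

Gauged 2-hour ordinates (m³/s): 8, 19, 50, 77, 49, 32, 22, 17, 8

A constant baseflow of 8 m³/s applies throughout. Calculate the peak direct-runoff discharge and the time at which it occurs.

Q_p = 69.0 m³/s at t = 6 h

Subtracting baseflow gives direct-runoff ordinates: 0.0, 11.0, 42.0, 69.0, 41.0, 24.0, 14.0, 9.0, 0.0 m³/s.
The maximum is 69.0 m³/s, occurring at the reading for t = 6 h.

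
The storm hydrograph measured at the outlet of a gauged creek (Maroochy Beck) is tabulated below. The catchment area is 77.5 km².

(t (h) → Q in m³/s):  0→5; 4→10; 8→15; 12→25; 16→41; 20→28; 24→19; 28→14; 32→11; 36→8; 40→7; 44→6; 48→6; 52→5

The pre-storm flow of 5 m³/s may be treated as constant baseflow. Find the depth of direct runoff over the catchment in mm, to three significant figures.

d ≈ 24.2 mm

Direct runoff: 0.0, 5.0, 10.0, 20.0, 36.0, 23.0, 14.0, 9.0, 6.0, 3.0, 2.0, 1.0, 1.0, 0.0 m³/s; ΣQ_DR = 130.0 m³/s.
V = ΣQ_DR · Δt = 130.0 × 14400 s = 1.872 × 10^6 m³.
Over A = 77.5 km², depth = V / A = 24.2 mm.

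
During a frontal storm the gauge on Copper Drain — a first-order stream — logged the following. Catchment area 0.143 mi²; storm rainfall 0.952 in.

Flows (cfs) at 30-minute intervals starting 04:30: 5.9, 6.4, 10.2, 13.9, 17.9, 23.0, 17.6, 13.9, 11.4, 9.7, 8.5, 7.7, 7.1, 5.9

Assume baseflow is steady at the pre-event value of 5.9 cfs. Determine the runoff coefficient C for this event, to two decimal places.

C ≈ 0.44

ΣQ_DR = 76.50 cfs; V = ΣQ_DR·Δt = 1.377 × 10^5 ft³.
Runoff depth d = V / A = 0.4145 in.
C = d / P = 0.4145 / 0.952 = 0.44.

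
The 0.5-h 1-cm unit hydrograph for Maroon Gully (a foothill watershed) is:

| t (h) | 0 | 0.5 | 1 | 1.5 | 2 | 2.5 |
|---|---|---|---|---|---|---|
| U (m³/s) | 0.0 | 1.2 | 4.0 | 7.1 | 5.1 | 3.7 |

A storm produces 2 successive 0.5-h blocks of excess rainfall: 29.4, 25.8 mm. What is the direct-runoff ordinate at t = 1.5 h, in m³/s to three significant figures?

By discrete convolution, Q_j = Σ (P_i / 10 mm) · U_{j−i}.
At t = 1.5 h (j=3): Q = (29.4/10)·7.1 + (25.8/10)·4.0 = 31.2 m³/s.

Q ≈ 31.2 m³/s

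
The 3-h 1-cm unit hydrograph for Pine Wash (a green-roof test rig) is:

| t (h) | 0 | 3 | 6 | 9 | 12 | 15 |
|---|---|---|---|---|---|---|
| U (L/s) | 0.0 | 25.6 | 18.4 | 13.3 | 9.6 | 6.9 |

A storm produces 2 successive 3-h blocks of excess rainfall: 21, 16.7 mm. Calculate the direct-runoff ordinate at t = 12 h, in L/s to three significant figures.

By discrete convolution, Q_j = Σ (P_i / 10 mm) · U_{j−i}.
At t = 12 h (j=4): Q = (21/10)·9.6 + (16.7/10)·13.3 = 42.4 L/s.

Q ≈ 42.4 L/s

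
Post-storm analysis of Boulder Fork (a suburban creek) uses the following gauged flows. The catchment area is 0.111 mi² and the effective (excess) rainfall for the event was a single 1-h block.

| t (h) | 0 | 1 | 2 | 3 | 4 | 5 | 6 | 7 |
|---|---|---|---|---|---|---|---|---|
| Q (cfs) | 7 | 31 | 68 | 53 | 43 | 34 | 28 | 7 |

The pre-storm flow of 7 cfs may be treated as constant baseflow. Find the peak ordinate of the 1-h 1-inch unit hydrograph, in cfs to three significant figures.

U_p ≈ 20.3 cfs

Direct runoff: 0.0, 24.0, 61.0, 46.0, 36.0, 27.0, 21.0, 0.0 cfs; ΣQ_DR = 215.0 cfs, peak = 61.0 cfs.
Runoff depth d = ΣQ_DR·Δt / A = 215.0 × 3600 / (0.111 mi²) = 3.001 in.
The 1-inch UH is the DRH scaled by (1 in)/d, so U_p = 61.0 × 1/3.001 = 20.3 cfs.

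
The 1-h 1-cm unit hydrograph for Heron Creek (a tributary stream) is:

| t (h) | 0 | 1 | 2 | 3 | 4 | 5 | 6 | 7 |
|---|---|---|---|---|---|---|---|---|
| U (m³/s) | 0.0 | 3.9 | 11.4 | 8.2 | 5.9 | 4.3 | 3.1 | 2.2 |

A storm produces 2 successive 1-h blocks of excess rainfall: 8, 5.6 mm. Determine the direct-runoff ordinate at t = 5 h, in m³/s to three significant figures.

By discrete convolution, Q_j = Σ (P_i / 10 mm) · U_{j−i}.
At t = 5 h (j=5): Q = (8/10)·4.3 + (5.6/10)·5.9 = 6.74 m³/s.

Q ≈ 6.74 m³/s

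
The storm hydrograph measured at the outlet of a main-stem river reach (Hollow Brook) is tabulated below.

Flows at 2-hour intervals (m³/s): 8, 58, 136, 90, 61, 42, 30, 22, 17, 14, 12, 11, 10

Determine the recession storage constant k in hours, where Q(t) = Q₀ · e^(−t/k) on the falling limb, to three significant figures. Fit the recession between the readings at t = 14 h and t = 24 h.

k ≈ 12.7 h

On the falling limb, Q drops from 22 to 10 m³/s between t = 14 h and t = 24 h (Δt = 10 h).
k = −Δt / ln(Q₂/Q₁) = −10 / ln(10/22) = 12.7 h.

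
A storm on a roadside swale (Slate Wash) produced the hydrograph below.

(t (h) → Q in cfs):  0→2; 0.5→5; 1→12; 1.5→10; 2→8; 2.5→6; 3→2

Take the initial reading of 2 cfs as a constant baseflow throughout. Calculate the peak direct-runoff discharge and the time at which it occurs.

Subtracting baseflow gives direct-runoff ordinates: 0.0, 3.0, 10.0, 8.0, 6.0, 4.0, 0.0 cfs.
The maximum is 10.0 cfs, occurring at the reading for t = 1 h.

Q_p = 10.0 cfs at t = 1 h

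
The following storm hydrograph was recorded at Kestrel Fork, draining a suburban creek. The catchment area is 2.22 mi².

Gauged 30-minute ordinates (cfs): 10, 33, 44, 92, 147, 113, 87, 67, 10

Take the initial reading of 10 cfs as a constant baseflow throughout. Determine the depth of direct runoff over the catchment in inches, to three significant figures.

d ≈ 0.179 in

Direct runoff: 0.0, 23.0, 34.0, 82.0, 137.0, 103.0, 77.0, 57.0, 0.0 cfs; ΣQ_DR = 513.0 cfs.
V = ΣQ_DR · Δt = 513.0 × 1800 s = 9.234 × 10^5 ft³.
Over A = 2.22 mi², depth = V / A = 0.179 in.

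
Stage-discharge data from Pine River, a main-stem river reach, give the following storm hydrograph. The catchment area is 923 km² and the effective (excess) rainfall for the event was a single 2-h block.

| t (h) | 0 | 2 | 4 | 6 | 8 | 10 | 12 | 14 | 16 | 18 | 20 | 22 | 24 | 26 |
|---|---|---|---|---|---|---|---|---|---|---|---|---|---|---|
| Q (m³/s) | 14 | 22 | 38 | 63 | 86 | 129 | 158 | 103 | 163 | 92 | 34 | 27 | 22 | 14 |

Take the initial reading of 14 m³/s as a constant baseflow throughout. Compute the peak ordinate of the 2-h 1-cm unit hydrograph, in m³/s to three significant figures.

U_p ≈ 248 m³/s

Direct runoff: 0.0, 8.0, 24.0, 49.0, 72.0, 115.0, 144.0, 89.0, 149.0, 78.0, 20.0, 13.0, 8.0, 0.0 m³/s; ΣQ_DR = 769.0 m³/s, peak = 149.0 m³/s.
Runoff depth d = ΣQ_DR·Δt / A = 769.0 × 7200 / (923 km²) = 5.999 mm.
The 1-cm UH is the DRH scaled by (10 mm)/d, so U_p = 149.0 × 10/5.999 = 248 m³/s.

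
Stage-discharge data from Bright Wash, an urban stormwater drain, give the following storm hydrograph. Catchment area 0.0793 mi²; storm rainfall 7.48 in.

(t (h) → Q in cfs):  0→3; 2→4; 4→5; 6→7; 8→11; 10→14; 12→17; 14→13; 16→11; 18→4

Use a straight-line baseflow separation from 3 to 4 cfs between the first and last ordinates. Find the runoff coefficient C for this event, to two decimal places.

C ≈ 0.28

ΣQ_DR = 54.00 cfs; V = ΣQ_DR·Δt = 3.888 × 10^5 ft³.
Runoff depth d = V / A = 2.110 in.
C = d / P = 2.110 / 7.48 = 0.28.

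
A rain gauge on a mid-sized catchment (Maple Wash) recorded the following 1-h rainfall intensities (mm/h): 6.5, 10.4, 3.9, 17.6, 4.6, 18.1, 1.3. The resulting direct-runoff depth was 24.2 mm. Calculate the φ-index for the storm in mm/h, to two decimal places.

φ ≈ 7.30 mm/h

Only the 3 blocks with intensity above φ contribute runoff: 10.4, 17.6, 18.1 mm/h.
Σ(I−φ)·Δt = d  ⇒  (10.4+17.6+18.1 − 3φ)·1 = 24.2
φ = (46.10 − 24.2/1) / 3 = 7.30 mm/h.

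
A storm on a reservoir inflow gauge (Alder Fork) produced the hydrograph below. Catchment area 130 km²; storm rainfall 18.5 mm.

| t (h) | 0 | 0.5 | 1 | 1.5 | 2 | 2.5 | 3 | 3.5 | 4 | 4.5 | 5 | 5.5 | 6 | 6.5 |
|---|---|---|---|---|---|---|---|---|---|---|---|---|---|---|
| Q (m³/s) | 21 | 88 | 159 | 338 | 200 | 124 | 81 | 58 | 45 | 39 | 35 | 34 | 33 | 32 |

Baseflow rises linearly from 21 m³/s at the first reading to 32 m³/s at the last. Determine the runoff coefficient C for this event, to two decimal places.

C ≈ 0.69

ΣQ_DR = 916.0 m³/s; V = ΣQ_DR·Δt = 1.649 × 10^6 m³.
Runoff depth d = V / A = 12.68 mm.
C = d / P = 12.68 / 18.5 = 0.69.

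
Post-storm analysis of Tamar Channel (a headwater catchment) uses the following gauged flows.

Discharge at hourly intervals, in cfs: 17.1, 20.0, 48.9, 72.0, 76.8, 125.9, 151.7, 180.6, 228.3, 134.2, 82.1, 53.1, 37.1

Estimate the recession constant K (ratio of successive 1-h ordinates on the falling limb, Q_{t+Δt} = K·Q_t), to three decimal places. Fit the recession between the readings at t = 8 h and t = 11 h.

Using the recession-limb readings at t = 8 h and t = 11 h: Q falls from 228.3 to 53.1 cfs over 3 intervals.
K = (Q₂/Q₁)^(1/3) = (53.1/228.3)^(1/3) = 0.615.

K ≈ 0.615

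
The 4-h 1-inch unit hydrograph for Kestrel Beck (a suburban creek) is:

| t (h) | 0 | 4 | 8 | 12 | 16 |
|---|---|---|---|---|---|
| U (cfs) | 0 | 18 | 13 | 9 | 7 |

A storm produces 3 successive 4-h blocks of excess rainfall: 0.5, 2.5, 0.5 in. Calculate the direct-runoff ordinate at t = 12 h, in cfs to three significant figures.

Q ≈ 46.0 cfs

By discrete convolution, Q_j = Σ (P_i / 1 in) · U_{j−i}.
At t = 12 h (j=3): Q = (0.5/1)·9 + (2.5/1)·13 + (0.5/1)·18 = 46.0 cfs.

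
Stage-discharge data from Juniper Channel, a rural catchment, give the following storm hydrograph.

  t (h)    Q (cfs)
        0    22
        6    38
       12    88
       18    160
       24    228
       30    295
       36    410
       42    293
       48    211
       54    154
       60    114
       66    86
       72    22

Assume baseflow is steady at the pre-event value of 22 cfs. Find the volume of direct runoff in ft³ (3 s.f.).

V ≈ 3.96 × 10^7 ft³

Direct-runoff ordinates (Q − Q_b): 0.0, 16.0, 66.0, 138.0, 206.0, 273.0, 388.0, 271.0, 189.0, 132.0, 92.0, 64.0, 0.0 cfs.
ΣQ_DR = 1835 cfs.
With Δt = 6 h = 21600 s, V = ΣQ_DR · Δt = 1835 × 21600 = 3.96 × 10^7 ft³.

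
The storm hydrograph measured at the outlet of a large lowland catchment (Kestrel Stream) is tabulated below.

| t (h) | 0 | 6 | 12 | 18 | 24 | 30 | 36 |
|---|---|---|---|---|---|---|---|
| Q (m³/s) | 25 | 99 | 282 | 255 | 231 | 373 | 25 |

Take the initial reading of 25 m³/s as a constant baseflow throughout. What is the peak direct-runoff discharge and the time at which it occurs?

Subtracting baseflow gives direct-runoff ordinates: 0.0, 74.0, 257.0, 230.0, 206.0, 348.0, 0.0 m³/s.
The maximum is 348.0 m³/s, occurring at the reading for t = 30 h.

Q_p = 348.0 m³/s at t = 30 h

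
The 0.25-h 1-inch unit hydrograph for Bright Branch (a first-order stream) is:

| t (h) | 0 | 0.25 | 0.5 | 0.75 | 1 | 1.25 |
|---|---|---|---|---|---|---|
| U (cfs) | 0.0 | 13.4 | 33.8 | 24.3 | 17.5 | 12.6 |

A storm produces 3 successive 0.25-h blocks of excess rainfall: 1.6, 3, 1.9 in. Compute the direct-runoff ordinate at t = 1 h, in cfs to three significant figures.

By discrete convolution, Q_j = Σ (P_i / 1 in) · U_{j−i}.
At t = 1 h (j=4): Q = (1.6/1)·17.5 + (3/1)·24.3 + (1.9/1)·33.8 = 165 cfs.

Q ≈ 165 cfs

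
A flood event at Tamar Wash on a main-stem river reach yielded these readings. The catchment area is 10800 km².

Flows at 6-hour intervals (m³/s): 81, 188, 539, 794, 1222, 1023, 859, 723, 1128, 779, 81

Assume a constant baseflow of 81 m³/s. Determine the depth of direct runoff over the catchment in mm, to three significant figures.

Direct runoff: 0.0, 107.0, 458.0, 713.0, 1141.0, 942.0, 778.0, 642.0, 1047.0, 698.0, 0.0 m³/s; ΣQ_DR = 6526 m³/s.
V = ΣQ_DR · Δt = 6526 × 21600 s = 1.410 × 10^8 m³.
Over A = 10800 km², depth = V / A = 13.1 mm.

d ≈ 13.1 mm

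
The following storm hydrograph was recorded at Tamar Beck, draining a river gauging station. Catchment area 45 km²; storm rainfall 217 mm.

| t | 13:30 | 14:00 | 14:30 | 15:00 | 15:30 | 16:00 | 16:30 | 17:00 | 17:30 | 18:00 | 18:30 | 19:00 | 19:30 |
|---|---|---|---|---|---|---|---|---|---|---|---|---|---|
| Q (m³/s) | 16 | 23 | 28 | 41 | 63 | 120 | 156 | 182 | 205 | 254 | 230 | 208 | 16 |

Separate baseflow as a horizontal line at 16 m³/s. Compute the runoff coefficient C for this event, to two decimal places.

ΣQ_DR = 1334 m³/s; V = ΣQ_DR·Δt = 2.401 × 10^6 m³.
Runoff depth d = V / A = 53.36 mm.
C = d / P = 53.36 / 217 = 0.25.

C ≈ 0.25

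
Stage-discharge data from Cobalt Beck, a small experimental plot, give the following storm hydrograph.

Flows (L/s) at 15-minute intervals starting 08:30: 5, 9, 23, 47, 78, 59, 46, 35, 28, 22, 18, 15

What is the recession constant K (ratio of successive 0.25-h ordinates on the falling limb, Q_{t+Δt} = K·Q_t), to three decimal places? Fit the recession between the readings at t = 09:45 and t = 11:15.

Using the recession-limb readings at t = 09:45 and t = 11:15: Q falls from 59 to 15 L/s over 6 intervals.
K = (Q₂/Q₁)^(1/6) = (15/59)^(1/6) = 0.796.

K ≈ 0.796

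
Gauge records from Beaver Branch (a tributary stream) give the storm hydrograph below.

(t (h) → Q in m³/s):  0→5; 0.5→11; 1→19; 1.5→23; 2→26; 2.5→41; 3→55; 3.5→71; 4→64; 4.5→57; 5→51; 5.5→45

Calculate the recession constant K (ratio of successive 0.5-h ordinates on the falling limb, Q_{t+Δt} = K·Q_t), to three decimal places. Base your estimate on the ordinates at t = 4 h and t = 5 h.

Using the recession-limb readings at t = 4 h and t = 5 h: Q falls from 64 to 51 m³/s over 2 intervals.
K = (Q₂/Q₁)^(1/2) = (51/64)^(1/2) = 0.893.

K ≈ 0.893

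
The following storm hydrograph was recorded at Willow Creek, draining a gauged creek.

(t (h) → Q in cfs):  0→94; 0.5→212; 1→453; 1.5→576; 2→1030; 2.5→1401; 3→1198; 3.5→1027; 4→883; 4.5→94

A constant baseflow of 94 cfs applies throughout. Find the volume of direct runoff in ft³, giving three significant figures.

Direct-runoff ordinates (Q − Q_b): 0.0, 118.0, 359.0, 482.0, 936.0, 1307.0, 1104.0, 933.0, 789.0, 0.0 cfs.
ΣQ_DR = 6028 cfs.
With Δt = 0.5 h = 1800 s, V = ΣQ_DR · Δt = 6028 × 1800 = 1.09 × 10^7 ft³.

V ≈ 1.09 × 10^7 ft³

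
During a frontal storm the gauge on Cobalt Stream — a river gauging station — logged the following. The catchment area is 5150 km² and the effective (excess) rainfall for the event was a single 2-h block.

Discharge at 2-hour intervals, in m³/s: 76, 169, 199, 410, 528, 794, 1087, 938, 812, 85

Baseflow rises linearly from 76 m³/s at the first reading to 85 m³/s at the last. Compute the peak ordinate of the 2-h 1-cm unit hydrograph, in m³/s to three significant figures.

Direct runoff: 0.00, 92.00, 121.00, 331.00, 448.00, 713.00, 1005.00, 855.00, 728.00, 0.00 m³/s; ΣQ_DR = 4293 m³/s, peak = 1005.00 m³/s.
Runoff depth d = ΣQ_DR·Δt / A = 4293 × 7200 / (5150 km²) = 6.002 mm.
The 1-cm UH is the DRH scaled by (10 mm)/d, so U_p = 1005.00 × 10/6.002 = 1670 m³/s.

U_p ≈ 1670 m³/s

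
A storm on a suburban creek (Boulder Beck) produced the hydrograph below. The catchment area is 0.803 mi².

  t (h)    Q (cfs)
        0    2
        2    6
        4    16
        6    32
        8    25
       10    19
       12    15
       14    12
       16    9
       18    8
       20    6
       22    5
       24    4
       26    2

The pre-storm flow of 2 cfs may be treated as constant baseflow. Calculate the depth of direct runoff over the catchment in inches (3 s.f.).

d ≈ 0.513 in

Direct runoff: 0.0, 4.0, 14.0, 30.0, 23.0, 17.0, 13.0, 10.0, 7.0, 6.0, 4.0, 3.0, 2.0, 0.0 cfs; ΣQ_DR = 133.0 cfs.
V = ΣQ_DR · Δt = 133.0 × 7200 s = 9.576 × 10^5 ft³.
Over A = 0.803 mi², depth = V / A = 0.513 in.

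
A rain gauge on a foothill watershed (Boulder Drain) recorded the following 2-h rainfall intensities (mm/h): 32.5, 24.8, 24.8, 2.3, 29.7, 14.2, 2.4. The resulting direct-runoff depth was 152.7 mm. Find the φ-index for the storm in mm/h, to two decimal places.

φ ≈ 9.93 mm/h

Only the 5 blocks with intensity above φ contribute runoff: 32.5, 24.8, 24.8, 29.7, 14.2 mm/h.
Σ(I−φ)·Δt = d  ⇒  (32.5+24.8+24.8+29.7+14.2 − 5φ)·2 = 152.7
φ = (126.0 − 152.7/2) / 5 = 9.93 mm/h.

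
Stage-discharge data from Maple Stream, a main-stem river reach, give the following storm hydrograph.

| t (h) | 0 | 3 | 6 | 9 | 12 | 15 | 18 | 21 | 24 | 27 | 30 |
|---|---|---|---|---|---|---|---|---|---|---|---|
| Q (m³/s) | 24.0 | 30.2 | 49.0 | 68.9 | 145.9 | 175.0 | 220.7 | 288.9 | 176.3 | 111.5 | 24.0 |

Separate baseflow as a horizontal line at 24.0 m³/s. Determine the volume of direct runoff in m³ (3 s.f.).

V ≈ 1.13 × 10^7 m³

Direct-runoff ordinates (Q − Q_b): 0.0, 6.2, 25.0, 44.9, 121.9, 151.0, 196.7, 264.9, 152.3, 87.5, 0.0 m³/s.
ΣQ_DR = 1050 m³/s.
With Δt = 3 h = 10800 s, V = ΣQ_DR · Δt = 1050 × 10800 = 1.13 × 10^7 m³.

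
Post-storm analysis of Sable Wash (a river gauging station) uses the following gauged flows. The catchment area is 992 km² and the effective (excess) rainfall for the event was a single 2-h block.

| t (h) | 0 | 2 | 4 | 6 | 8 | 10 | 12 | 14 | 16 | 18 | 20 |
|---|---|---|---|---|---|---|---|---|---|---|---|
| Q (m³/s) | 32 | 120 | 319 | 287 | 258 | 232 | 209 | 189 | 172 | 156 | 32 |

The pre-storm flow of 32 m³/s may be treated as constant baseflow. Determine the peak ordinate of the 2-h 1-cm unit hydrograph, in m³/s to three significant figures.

U_p ≈ 239 m³/s

Direct runoff: 0.0, 88.0, 287.0, 255.0, 226.0, 200.0, 177.0, 157.0, 140.0, 124.0, 0.0 m³/s; ΣQ_DR = 1654 m³/s, peak = 287.0 m³/s.
Runoff depth d = ΣQ_DR·Δt / A = 1654 × 7200 / (992 km²) = 12.00 mm.
The 1-cm UH is the DRH scaled by (10 mm)/d, so U_p = 287.0 × 10/12.00 = 239 m³/s.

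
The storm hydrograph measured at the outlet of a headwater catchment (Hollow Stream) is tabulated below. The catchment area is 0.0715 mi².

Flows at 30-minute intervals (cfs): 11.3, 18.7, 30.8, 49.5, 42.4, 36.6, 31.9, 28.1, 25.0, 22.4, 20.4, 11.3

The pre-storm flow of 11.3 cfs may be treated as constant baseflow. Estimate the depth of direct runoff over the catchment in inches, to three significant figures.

Direct runoff: 0.0, 7.4, 19.5, 38.2, 31.1, 25.3, 20.6, 16.8, 13.7, 11.1, 9.1, 0.0 cfs; ΣQ_DR = 192.8 cfs.
V = ΣQ_DR · Δt = 192.8 × 1800 s = 3.470 × 10^5 ft³.
Over A = 0.0715 mi², depth = V / A = 2.09 in.

d ≈ 2.09 in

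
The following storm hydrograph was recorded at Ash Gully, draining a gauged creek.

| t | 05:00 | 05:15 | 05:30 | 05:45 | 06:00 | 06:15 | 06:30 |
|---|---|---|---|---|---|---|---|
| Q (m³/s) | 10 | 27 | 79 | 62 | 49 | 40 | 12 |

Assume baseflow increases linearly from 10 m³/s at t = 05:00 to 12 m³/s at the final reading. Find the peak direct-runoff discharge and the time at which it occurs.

Subtracting baseflow gives direct-runoff ordinates: 0.00, 16.67, 68.33, 51.00, 37.67, 28.33, 0.00 m³/s.
The maximum is 68.33 m³/s, occurring at the reading for t = 05:30.

Q_p = 68.33 m³/s at t = 05:30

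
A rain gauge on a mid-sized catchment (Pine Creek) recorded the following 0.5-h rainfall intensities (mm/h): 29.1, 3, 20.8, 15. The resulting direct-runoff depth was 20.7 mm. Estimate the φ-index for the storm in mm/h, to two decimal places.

Only the 3 blocks with intensity above φ contribute runoff: 29.1, 20.8, 15 mm/h.
Σ(I−φ)·Δt = d  ⇒  (29.1+20.8+15 − 3φ)·0.5 = 20.7
φ = (64.90 − 20.7/0.5) / 3 = 7.83 mm/h.

φ ≈ 7.83 mm/h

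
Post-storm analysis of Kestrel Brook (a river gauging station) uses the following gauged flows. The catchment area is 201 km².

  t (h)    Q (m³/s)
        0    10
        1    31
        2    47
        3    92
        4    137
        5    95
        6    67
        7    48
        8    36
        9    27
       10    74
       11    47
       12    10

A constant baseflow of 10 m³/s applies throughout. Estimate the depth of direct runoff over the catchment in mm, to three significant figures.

Direct runoff: 0.0, 21.0, 37.0, 82.0, 127.0, 85.0, 57.0, 38.0, 26.0, 17.0, 64.0, 37.0, 0.0 m³/s; ΣQ_DR = 591.0 m³/s.
V = ΣQ_DR · Δt = 591.0 × 3600 s = 2.128 × 10^6 m³.
Over A = 201 km², depth = V / A = 10.6 mm.

d ≈ 10.6 mm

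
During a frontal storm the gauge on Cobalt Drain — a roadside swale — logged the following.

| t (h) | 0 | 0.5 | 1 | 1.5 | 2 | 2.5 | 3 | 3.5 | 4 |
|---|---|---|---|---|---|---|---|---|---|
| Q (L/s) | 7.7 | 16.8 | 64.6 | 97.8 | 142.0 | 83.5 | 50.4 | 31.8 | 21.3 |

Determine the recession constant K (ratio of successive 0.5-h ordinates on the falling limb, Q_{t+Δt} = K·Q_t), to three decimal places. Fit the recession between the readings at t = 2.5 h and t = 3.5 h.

Using the recession-limb readings at t = 2.5 h and t = 3.5 h: Q falls from 83.5 to 31.8 L/s over 2 intervals.
K = (Q₂/Q₁)^(1/2) = (31.8/83.5)^(1/2) = 0.617.

K ≈ 0.617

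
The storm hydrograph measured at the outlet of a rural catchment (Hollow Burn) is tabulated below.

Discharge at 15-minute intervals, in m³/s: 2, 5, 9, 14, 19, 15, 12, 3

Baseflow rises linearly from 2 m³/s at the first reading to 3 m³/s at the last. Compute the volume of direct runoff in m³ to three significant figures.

Direct-runoff ordinates (Q − Q_b): 0.00, 2.86, 6.71, 11.57, 16.43, 12.29, 9.14, 0.00 m³/s.
ΣQ_DR = 59.00 m³/s.
With Δt = 0.25 h = 900 s, V = ΣQ_DR · Δt = 59.00 × 900 = 53100 m³.

V ≈ 53100 m³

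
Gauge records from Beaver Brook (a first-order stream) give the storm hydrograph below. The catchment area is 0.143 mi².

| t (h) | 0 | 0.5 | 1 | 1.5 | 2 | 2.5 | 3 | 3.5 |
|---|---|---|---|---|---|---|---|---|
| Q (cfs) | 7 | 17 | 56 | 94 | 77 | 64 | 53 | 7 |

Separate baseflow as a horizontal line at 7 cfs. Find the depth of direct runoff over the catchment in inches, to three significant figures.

Direct runoff: 0.0, 10.0, 49.0, 87.0, 70.0, 57.0, 46.0, 0.0 cfs; ΣQ_DR = 319.0 cfs.
V = ΣQ_DR · Δt = 319.0 × 1800 s = 5.742 × 10^5 ft³.
Over A = 0.143 mi², depth = V / A = 1.73 in.

d ≈ 1.73 in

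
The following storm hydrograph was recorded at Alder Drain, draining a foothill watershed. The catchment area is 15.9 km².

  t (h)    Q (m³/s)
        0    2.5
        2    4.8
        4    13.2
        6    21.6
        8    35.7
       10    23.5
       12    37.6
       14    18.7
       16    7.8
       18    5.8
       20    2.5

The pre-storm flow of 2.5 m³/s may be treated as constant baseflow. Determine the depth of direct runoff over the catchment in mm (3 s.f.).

d ≈ 66.2 mm

Direct runoff: 0.0, 2.3, 10.7, 19.1, 33.2, 21.0, 35.1, 16.2, 5.3, 3.3, 0.0 m³/s; ΣQ_DR = 146.2 m³/s.
V = ΣQ_DR · Δt = 146.2 × 7200 s = 1.053 × 10^6 m³.
Over A = 15.9 km², depth = V / A = 66.2 mm.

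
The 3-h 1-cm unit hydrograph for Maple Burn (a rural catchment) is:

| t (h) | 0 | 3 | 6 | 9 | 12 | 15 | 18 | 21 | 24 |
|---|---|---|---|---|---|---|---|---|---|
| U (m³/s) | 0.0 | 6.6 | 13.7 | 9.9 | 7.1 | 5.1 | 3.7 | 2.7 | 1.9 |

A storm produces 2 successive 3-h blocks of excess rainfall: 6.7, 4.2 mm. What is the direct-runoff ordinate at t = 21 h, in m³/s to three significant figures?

By discrete convolution, Q_j = Σ (P_i / 10 mm) · U_{j−i}.
At t = 21 h (j=7): Q = (6.7/10)·2.7 + (4.2/10)·3.7 = 3.36 m³/s.

Q ≈ 3.36 m³/s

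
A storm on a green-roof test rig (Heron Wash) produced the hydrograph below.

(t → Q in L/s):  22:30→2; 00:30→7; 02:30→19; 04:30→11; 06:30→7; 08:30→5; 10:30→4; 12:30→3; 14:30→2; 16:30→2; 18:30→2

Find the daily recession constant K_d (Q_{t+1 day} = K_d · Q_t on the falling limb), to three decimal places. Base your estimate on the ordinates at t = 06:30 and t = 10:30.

K_d ≈ 0.035

Between t = 06:30 and t = 10:30 the flow falls from 7 to 4 L/s over 2×2 h = 4 h.
Per-interval ratio K = (4/7)^(1/2) = 0.7559; K_d = K^(24/2) = 0.035.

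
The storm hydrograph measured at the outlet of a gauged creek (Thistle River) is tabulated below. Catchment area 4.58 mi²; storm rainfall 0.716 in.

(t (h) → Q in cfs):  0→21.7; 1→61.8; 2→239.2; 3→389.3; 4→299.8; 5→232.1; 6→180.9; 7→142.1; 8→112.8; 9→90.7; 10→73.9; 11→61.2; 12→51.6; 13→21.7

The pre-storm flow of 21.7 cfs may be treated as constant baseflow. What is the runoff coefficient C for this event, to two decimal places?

ΣQ_DR = 1675 cfs; V = ΣQ_DR·Δt = 6.030 × 10^6 ft³.
Runoff depth d = V / A = 0.5667 in.
C = d / P = 0.5667 / 0.716 = 0.79.

C ≈ 0.79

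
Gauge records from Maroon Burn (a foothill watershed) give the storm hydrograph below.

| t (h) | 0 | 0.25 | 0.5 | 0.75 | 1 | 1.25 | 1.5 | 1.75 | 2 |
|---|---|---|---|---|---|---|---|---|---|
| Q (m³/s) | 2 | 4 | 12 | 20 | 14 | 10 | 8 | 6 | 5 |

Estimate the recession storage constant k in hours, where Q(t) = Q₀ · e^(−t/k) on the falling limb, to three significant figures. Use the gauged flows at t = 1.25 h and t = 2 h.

On the falling limb, Q drops from 10 to 5 m³/s between t = 1.25 h and t = 2 h (Δt = 0.75 h).
k = −Δt / ln(Q₂/Q₁) = −0.75 / ln(5/10) = 1.08 h.

k ≈ 1.08 h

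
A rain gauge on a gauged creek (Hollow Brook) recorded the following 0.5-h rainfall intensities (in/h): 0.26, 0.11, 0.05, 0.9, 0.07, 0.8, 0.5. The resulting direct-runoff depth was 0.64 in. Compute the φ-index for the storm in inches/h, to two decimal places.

φ ≈ 0.31 in/h

Only the 3 blocks with intensity above φ contribute runoff: 0.9, 0.8, 0.5 in/h.
Σ(I−φ)·Δt = d  ⇒  (0.9+0.8+0.5 − 3φ)·0.5 = 0.64
φ = (2.200 − 0.64/0.5) / 3 = 0.31 in/h.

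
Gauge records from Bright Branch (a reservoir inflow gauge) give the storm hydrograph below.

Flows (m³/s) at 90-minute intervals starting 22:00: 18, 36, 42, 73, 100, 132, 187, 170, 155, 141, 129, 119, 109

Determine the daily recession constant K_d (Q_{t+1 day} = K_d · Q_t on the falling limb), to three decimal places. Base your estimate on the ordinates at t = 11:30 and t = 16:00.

Between t = 11:30 and t = 16:00 the flow falls from 141 to 109 m³/s over 3×1.5 h = 4.5 h.
Per-interval ratio K = (109/141)^(1/3) = 0.9178; K_d = K^(24/1.5) = 0.253.

K_d ≈ 0.253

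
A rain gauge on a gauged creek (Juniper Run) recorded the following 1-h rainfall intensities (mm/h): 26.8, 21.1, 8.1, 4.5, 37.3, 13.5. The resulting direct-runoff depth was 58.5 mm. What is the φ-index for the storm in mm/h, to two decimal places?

Only the 4 blocks with intensity above φ contribute runoff: 26.8, 21.1, 37.3, 13.5 mm/h.
Σ(I−φ)·Δt = d  ⇒  (26.8+21.1+37.3+13.5 − 4φ)·1 = 58.5
φ = (98.70 − 58.5/1) / 4 = 10.05 mm/h.

φ ≈ 10.05 mm/h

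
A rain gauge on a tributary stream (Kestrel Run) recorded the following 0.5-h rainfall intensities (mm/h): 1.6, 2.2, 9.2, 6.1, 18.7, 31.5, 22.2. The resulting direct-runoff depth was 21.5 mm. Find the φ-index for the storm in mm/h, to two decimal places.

Only the 3 blocks with intensity above φ contribute runoff: 18.7, 31.5, 22.2 mm/h.
Σ(I−φ)·Δt = d  ⇒  (18.7+31.5+22.2 − 3φ)·0.5 = 21.5
φ = (72.40 − 21.5/0.5) / 3 = 9.80 mm/h.

φ ≈ 9.80 mm/h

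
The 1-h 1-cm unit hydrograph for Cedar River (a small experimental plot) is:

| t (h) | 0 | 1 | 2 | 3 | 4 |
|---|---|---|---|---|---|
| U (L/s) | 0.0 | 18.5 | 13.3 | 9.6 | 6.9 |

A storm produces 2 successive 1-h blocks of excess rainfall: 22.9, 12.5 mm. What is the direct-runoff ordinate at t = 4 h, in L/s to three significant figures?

Q ≈ 27.8 L/s

By discrete convolution, Q_j = Σ (P_i / 10 mm) · U_{j−i}.
At t = 4 h (j=4): Q = (22.9/10)·6.9 + (12.5/10)·9.6 = 27.8 L/s.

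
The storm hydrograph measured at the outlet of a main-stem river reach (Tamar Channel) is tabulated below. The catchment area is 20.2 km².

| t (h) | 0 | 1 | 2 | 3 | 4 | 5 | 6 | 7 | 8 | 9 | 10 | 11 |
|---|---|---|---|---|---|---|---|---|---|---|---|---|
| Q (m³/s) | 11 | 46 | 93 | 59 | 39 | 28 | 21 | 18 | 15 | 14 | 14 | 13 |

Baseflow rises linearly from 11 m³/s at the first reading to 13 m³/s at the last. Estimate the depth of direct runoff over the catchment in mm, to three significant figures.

Direct runoff: 0.00, 34.82, 81.64, 47.45, 27.27, 16.09, 8.91, 5.73, 2.55, 1.36, 1.18, 0.00 m³/s; ΣQ_DR = 227.0 m³/s.
V = ΣQ_DR · Δt = 227.0 × 3600 s = 8.172 × 10^5 m³.
Over A = 20.2 km², depth = V / A = 40.5 mm.

d ≈ 40.5 mm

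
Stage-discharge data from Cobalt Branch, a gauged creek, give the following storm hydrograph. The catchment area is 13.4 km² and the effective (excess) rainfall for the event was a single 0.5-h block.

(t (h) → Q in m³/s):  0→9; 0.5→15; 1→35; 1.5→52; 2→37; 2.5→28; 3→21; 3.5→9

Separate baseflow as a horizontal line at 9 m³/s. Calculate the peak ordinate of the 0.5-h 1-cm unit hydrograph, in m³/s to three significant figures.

Direct runoff: 0.0, 6.0, 26.0, 43.0, 28.0, 19.0, 12.0, 0.0 m³/s; ΣQ_DR = 134.0 m³/s, peak = 43.0 m³/s.
Runoff depth d = ΣQ_DR·Δt / A = 134.0 × 1800 / (13.4 km²) = 18.00 mm.
The 1-cm UH is the DRH scaled by (10 mm)/d, so U_p = 43.0 × 10/18.00 = 23.9 m³/s.

U_p ≈ 23.9 m³/s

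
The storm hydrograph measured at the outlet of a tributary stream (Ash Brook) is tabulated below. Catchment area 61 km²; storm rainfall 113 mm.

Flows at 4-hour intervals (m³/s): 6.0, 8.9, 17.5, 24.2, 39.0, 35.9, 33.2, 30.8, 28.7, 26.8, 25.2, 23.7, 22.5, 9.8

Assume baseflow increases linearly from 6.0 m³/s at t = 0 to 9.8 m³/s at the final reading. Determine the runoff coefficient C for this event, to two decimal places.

C ≈ 0.46

ΣQ_DR = 221.6 m³/s; V = ΣQ_DR·Δt = 3.191 × 10^6 m³.
Runoff depth d = V / A = 52.31 mm.
C = d / P = 52.31 / 113 = 0.46.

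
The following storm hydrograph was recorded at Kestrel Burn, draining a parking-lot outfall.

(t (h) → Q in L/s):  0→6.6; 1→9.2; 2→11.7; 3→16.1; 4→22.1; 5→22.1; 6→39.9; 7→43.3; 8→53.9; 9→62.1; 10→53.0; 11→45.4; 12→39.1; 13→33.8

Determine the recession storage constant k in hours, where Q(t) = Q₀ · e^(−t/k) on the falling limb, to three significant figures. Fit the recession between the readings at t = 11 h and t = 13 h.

k ≈ 6.78 h

On the falling limb, Q drops from 45.4 to 33.8 L/s between t = 11 h and t = 13 h (Δt = 2 h).
k = −Δt / ln(Q₂/Q₁) = −2 / ln(33.8/45.4) = 6.78 h.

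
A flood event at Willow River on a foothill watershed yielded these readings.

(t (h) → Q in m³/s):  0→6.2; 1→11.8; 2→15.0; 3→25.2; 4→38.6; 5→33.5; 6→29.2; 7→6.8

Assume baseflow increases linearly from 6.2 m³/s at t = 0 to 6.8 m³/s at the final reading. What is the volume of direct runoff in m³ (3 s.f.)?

V ≈ 4.11 × 10^5 m³

Direct-runoff ordinates (Q − Q_b): 0.00, 5.51, 8.63, 18.74, 32.06, 26.87, 22.49, 0.00 m³/s.
ΣQ_DR = 114.3 m³/s.
With Δt = 1 h = 3600 s, V = ΣQ_DR · Δt = 114.3 × 3600 = 4.11 × 10^5 m³.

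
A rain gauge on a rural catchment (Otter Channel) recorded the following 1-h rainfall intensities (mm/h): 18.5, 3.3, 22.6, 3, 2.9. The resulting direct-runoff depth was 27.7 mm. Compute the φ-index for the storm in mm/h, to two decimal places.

Only the 2 blocks with intensity above φ contribute runoff: 18.5, 22.6 mm/h.
Σ(I−φ)·Δt = d  ⇒  (18.5+22.6 − 2φ)·1 = 27.7
φ = (41.10 − 27.7/1) / 2 = 6.70 mm/h.

φ ≈ 6.70 mm/h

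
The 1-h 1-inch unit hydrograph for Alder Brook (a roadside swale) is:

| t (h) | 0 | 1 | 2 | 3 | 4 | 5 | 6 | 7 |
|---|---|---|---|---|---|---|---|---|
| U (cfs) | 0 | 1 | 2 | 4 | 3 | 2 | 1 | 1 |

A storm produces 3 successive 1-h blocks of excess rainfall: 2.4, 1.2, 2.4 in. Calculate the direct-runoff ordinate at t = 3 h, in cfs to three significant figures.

By discrete convolution, Q_j = Σ (P_i / 1 in) · U_{j−i}.
At t = 3 h (j=3): Q = (2.4/1)·4 + (1.2/1)·2 + (2.4/1)·1 = 14.4 cfs.

Q ≈ 14.4 cfs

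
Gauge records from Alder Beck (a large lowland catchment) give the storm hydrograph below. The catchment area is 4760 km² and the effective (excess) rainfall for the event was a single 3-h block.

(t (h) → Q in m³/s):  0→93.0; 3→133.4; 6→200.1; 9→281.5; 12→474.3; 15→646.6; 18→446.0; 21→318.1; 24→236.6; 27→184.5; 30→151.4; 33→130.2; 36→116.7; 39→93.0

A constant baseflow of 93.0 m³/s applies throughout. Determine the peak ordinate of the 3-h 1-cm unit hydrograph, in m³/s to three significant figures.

Direct runoff: 0.0, 40.4, 107.1, 188.5, 381.3, 553.6, 353.0, 225.1, 143.6, 91.5, 58.4, 37.2, 23.7, 0.0 m³/s; ΣQ_DR = 2203 m³/s, peak = 553.6 m³/s.
Runoff depth d = ΣQ_DR·Δt / A = 2203 × 10800 / (4760 km²) = 4.999 mm.
The 1-cm UH is the DRH scaled by (10 mm)/d, so U_p = 553.6 × 10/4.999 = 1110 m³/s.

U_p ≈ 1110 m³/s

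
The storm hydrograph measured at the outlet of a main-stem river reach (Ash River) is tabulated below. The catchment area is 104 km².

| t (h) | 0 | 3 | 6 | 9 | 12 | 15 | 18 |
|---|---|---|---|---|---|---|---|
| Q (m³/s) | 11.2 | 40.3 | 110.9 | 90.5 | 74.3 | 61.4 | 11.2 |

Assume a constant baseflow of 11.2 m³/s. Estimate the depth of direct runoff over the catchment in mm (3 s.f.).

d ≈ 33.4 mm

Direct runoff: 0.0, 29.1, 99.7, 79.3, 63.1, 50.2, 0.0 m³/s; ΣQ_DR = 321.4 m³/s.
V = ΣQ_DR · Δt = 321.4 × 10800 s = 3.471 × 10^6 m³.
Over A = 104 km², depth = V / A = 33.4 mm.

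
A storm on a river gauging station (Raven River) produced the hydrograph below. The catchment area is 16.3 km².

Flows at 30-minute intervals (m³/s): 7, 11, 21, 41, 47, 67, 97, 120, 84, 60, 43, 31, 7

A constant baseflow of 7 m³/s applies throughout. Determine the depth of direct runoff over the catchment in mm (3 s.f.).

Direct runoff: 0.0, 4.0, 14.0, 34.0, 40.0, 60.0, 90.0, 113.0, 77.0, 53.0, 36.0, 24.0, 0.0 m³/s; ΣQ_DR = 545.0 m³/s.
V = ΣQ_DR · Δt = 545.0 × 1800 s = 9.810 × 10^5 m³.
Over A = 16.3 km², depth = V / A = 60.2 mm.

d ≈ 60.2 mm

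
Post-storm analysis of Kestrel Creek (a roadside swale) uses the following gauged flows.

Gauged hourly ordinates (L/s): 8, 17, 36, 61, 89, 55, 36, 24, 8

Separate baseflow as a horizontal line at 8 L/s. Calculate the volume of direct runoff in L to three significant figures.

V ≈ 9.43 × 10^5 L

Direct-runoff ordinates (Q − Q_b): 0.0, 9.0, 28.0, 53.0, 81.0, 47.0, 28.0, 16.0, 0.0 L/s.
ΣQ_DR = 262.0 L/s.
With Δt = 1 h = 3600 s, V = ΣQ_DR · Δt = 262.0 × 3600 = 9.43 × 10^5 L.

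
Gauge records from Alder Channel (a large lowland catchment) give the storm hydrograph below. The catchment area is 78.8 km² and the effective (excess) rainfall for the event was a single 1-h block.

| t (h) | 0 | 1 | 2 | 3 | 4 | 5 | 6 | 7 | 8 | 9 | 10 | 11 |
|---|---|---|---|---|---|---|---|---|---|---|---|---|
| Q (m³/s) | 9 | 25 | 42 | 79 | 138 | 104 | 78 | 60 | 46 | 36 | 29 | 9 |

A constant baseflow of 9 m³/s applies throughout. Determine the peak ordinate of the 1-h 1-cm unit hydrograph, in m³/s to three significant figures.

U_p ≈ 51.6 m³/s

Direct runoff: 0.0, 16.0, 33.0, 70.0, 129.0, 95.0, 69.0, 51.0, 37.0, 27.0, 20.0, 0.0 m³/s; ΣQ_DR = 547.0 m³/s, peak = 129.0 m³/s.
Runoff depth d = ΣQ_DR·Δt / A = 547.0 × 3600 / (78.8 km²) = 24.99 mm.
The 1-cm UH is the DRH scaled by (10 mm)/d, so U_p = 129.0 × 10/24.99 = 51.6 m³/s.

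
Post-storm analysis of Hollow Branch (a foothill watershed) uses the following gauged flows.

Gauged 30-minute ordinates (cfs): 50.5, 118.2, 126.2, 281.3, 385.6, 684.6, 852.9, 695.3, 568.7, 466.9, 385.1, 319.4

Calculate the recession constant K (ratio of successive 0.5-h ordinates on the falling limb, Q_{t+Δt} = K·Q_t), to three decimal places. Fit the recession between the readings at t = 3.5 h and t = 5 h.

K ≈ 0.821

Using the recession-limb readings at t = 3.5 h and t = 5 h: Q falls from 695.3 to 385.1 cfs over 3 intervals.
K = (Q₂/Q₁)^(1/3) = (385.1/695.3)^(1/3) = 0.821.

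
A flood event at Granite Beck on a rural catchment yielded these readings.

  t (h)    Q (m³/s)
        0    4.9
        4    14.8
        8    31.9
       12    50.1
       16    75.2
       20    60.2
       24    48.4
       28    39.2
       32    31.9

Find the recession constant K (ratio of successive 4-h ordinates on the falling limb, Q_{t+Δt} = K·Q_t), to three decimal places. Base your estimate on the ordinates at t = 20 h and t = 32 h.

Using the recession-limb readings at t = 20 h and t = 32 h: Q falls from 60.2 to 31.9 m³/s over 3 intervals.
K = (Q₂/Q₁)^(1/3) = (31.9/60.2)^(1/3) = 0.809.

K ≈ 0.809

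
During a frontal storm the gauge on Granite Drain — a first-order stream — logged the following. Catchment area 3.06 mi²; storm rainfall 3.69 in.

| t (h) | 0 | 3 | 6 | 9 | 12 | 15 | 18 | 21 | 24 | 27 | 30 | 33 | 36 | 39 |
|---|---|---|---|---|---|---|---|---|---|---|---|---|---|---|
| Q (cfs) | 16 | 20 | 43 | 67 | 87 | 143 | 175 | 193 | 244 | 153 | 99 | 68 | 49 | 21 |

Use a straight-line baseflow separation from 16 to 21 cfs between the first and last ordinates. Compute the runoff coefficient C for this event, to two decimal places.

ΣQ_DR = 1119 cfs; V = ΣQ_DR·Δt = 1.209 × 10^7 ft³.
Runoff depth d = V / A = 1.700 in.
C = d / P = 1.700 / 3.69 = 0.46.

C ≈ 0.46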